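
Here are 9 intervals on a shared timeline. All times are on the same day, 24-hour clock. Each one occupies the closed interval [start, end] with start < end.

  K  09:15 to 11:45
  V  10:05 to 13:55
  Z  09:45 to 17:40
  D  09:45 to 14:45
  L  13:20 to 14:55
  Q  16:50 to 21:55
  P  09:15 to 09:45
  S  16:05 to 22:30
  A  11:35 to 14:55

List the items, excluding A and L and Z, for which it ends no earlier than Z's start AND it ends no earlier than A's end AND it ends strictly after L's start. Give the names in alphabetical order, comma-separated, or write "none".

Conditions: its end is no earlier than Z's start (X.end >= 09:45) AND its end is no earlier than A's end (X.end >= 14:55) AND its end is strictly after L's start (X.end > 13:20).
D: end 14:45 >= 09:45? ✓; end 14:45 >= 14:55? ✗; end 14:45 > 13:20? ✓ → no.
K: end 11:45 >= 09:45? ✓; end 11:45 >= 14:55? ✗; end 11:45 > 13:20? ✗ → no.
P: end 09:45 >= 09:45? ✓; end 09:45 >= 14:55? ✗; end 09:45 > 13:20? ✗ → no.
Q: end 21:55 >= 09:45? ✓; end 21:55 >= 14:55? ✓; end 21:55 > 13:20? ✓ → yes.
S: end 22:30 >= 09:45? ✓; end 22:30 >= 14:55? ✓; end 22:30 > 13:20? ✓ → yes.
V: end 13:55 >= 09:45? ✓; end 13:55 >= 14:55? ✗; end 13:55 > 13:20? ✓ → no.
Result: Q, S.

Q, S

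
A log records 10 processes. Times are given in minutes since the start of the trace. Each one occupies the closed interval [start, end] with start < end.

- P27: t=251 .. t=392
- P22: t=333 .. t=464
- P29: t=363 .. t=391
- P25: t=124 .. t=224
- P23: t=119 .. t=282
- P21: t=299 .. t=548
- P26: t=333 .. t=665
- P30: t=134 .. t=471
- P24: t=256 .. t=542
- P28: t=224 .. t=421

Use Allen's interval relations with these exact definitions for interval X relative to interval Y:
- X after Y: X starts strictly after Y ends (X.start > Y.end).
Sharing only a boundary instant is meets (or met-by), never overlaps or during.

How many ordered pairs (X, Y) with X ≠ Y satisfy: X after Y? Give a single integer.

10

Checking all 90 ordered pairs for relation 'after'; matching pairs in alphabetical order:
(P21, P23): P21 after P23 ✓
(P21, P25): P21 after P25 ✓
(P22, P23): P22 after P23 ✓
(P22, P25): P22 after P25 ✓
(P24, P25): P24 after P25 ✓
(P26, P23): P26 after P23 ✓
(P26, P25): P26 after P25 ✓
(P27, P25): P27 after P25 ✓
(P29, P23): P29 after P23 ✓
(P29, P25): P29 after P25 ✓
Count: 10.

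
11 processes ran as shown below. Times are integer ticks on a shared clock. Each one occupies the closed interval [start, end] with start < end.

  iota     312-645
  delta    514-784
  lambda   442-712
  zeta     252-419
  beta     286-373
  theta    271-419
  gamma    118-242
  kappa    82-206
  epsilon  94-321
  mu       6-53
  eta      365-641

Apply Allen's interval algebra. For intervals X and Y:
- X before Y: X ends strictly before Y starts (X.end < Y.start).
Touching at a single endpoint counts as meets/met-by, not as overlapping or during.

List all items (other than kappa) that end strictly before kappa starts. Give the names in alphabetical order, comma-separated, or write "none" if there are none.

mu

Target kappa = [82, 206].
beta [286, 373] → after → no.
delta [514, 784] → after → no.
epsilon [94, 321] → overlapped-by → no.
eta [365, 641] → after → no.
gamma [118, 242] → overlapped-by → no.
iota [312, 645] → after → no.
lambda [442, 712] → after → no.
mu [6, 53] → before → yes.
theta [271, 419] → after → no.
zeta [252, 419] → after → no.
Result: mu.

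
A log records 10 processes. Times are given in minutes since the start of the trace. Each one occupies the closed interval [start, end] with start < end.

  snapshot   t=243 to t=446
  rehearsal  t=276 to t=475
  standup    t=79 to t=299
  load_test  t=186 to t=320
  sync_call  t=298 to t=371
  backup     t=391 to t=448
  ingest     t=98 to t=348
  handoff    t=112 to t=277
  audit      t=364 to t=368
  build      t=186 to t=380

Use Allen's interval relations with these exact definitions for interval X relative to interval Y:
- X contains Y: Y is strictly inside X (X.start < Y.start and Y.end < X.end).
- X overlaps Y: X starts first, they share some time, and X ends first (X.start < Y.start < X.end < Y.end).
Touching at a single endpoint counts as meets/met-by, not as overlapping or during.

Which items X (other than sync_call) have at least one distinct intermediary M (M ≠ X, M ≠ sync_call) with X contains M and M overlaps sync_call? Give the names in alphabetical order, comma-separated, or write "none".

ingest

Target sync_call = [t=298, t=371].
Intermediaries M with M overlaps sync_call: ingest, load_test, standup.
Via ingest — items with X contains ingest: none.
Via load_test — items with X contains load_test: ingest.
Via standup — items with X contains standup: none.
Union: ingest.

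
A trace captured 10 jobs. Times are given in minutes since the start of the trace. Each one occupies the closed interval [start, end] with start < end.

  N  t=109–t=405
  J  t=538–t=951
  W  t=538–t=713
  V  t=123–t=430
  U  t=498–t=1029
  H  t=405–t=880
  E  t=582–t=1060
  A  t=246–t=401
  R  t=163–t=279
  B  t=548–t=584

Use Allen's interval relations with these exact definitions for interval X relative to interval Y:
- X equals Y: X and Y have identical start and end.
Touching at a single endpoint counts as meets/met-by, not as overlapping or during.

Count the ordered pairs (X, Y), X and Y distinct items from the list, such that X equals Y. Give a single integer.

Checking all 90 ordered pairs for relation 'equals'; matching pairs in alphabetical order:
No pair satisfies it.
Count: 0.

0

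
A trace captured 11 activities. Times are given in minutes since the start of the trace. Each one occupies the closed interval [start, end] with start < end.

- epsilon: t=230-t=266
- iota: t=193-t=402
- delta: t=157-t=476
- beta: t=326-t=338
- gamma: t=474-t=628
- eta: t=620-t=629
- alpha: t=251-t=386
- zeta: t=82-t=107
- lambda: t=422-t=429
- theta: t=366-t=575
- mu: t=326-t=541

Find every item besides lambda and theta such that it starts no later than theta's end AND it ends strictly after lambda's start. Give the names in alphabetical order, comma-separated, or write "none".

Conditions: its start is no later than theta's end (X.start <= t=575) AND its end is strictly after lambda's start (X.end > t=422).
alpha: start t=251 <= t=575? ✓; end t=386 > t=422? ✗ → no.
beta: start t=326 <= t=575? ✓; end t=338 > t=422? ✗ → no.
delta: start t=157 <= t=575? ✓; end t=476 > t=422? ✓ → yes.
epsilon: start t=230 <= t=575? ✓; end t=266 > t=422? ✗ → no.
eta: start t=620 <= t=575? ✗; end t=629 > t=422? ✓ → no.
gamma: start t=474 <= t=575? ✓; end t=628 > t=422? ✓ → yes.
iota: start t=193 <= t=575? ✓; end t=402 > t=422? ✗ → no.
mu: start t=326 <= t=575? ✓; end t=541 > t=422? ✓ → yes.
zeta: start t=82 <= t=575? ✓; end t=107 > t=422? ✗ → no.
Result: delta, gamma, mu.

delta, gamma, mu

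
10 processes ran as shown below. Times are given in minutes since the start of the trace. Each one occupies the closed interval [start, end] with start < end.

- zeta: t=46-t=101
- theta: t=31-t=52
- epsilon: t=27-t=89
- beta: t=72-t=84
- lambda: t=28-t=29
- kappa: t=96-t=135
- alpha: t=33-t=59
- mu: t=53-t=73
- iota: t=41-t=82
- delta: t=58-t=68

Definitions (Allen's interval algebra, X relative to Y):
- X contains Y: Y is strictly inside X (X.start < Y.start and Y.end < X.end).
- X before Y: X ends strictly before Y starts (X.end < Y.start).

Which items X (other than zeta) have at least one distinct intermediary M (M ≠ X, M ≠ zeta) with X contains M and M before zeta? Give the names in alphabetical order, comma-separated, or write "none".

Target zeta = [t=46, t=101].
Intermediaries M with M before zeta: lambda.
Via lambda — items with X contains lambda: epsilon.
Union: epsilon.

epsilon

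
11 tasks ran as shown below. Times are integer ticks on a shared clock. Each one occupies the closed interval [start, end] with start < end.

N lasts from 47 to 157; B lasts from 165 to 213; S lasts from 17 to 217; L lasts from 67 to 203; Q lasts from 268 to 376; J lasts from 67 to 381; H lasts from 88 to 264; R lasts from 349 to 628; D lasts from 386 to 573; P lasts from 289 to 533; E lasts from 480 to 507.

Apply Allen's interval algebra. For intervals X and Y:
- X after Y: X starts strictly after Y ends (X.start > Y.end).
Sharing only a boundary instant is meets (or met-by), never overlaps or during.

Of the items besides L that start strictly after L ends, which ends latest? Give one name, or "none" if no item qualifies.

R

Target L = [67, 203].
B [165, 213] → overlapped-by → excluded.
D [386, 573] → after → candidate.
E [480, 507] → after → candidate.
H [88, 264] → overlapped-by → excluded.
J [67, 381] → started-by → excluded.
N [47, 157] → overlaps → excluded.
P [289, 533] → after → candidate.
Q [268, 376] → after → candidate.
R [349, 628] → after → candidate.
S [17, 217] → contains → excluded.
Among candidates, latest end is 628 → R.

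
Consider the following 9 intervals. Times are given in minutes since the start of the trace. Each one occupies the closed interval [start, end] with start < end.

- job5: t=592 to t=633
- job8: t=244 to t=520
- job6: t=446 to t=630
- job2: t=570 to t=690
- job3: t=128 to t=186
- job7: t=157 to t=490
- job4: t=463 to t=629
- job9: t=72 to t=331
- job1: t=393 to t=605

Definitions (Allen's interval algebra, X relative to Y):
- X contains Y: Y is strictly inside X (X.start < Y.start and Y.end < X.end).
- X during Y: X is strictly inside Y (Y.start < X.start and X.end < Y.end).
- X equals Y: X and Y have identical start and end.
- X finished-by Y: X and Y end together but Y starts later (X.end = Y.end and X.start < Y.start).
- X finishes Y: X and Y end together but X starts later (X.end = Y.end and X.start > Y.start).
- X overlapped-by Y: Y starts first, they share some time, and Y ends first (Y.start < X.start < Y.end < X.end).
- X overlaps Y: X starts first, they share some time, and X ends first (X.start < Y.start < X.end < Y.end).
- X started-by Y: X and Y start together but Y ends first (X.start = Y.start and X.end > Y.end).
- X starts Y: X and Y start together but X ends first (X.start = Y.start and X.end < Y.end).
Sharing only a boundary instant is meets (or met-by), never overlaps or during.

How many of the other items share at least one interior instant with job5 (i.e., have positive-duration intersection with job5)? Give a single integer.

4

Target job5 = [t=592, t=633].
job1 [t=393, t=605] → overlaps → counts.
job2 [t=570, t=690] → contains → counts.
job3 [t=128, t=186] → before → no.
job4 [t=463, t=629] → overlaps → counts.
job6 [t=446, t=630] → overlaps → counts.
job7 [t=157, t=490] → before → no.
job8 [t=244, t=520] → before → no.
job9 [t=72, t=331] → before → no.
Total: 4.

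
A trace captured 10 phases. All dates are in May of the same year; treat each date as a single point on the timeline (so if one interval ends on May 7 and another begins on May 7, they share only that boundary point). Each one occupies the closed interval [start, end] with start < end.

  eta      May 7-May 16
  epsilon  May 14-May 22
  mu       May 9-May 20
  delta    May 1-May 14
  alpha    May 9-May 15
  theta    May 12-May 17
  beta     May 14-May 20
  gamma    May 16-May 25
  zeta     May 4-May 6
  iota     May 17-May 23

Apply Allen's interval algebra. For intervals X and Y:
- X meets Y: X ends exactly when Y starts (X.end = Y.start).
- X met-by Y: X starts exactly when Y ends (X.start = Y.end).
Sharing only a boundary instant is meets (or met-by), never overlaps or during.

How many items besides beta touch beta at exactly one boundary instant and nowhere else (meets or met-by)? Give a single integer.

Target beta = [May 14, May 20].
alpha [May 9, May 15] → overlaps → no.
delta [May 1, May 14] → meets → counts.
epsilon [May 14, May 22] → started-by → no.
eta [May 7, May 16] → overlaps → no.
gamma [May 16, May 25] → overlapped-by → no.
iota [May 17, May 23] → overlapped-by → no.
mu [May 9, May 20] → finished-by → no.
theta [May 12, May 17] → overlaps → no.
zeta [May 4, May 6] → before → no.
Total: 1.

1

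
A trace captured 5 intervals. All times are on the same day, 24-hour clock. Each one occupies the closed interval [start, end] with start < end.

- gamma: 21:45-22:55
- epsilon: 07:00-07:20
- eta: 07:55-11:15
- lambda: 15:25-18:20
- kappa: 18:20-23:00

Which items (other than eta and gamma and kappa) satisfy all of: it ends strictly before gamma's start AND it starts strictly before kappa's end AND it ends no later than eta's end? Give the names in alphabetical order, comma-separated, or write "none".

epsilon

Conditions: its end is strictly before gamma's start (X.end < 21:45) AND its start is strictly before kappa's end (X.start < 23:00) AND its end is no later than eta's end (X.end <= 11:15).
epsilon: end 07:20 < 21:45? ✓; start 07:00 < 23:00? ✓; end 07:20 <= 11:15? ✓ → yes.
lambda: end 18:20 < 21:45? ✓; start 15:25 < 23:00? ✓; end 18:20 <= 11:15? ✗ → no.
Result: epsilon.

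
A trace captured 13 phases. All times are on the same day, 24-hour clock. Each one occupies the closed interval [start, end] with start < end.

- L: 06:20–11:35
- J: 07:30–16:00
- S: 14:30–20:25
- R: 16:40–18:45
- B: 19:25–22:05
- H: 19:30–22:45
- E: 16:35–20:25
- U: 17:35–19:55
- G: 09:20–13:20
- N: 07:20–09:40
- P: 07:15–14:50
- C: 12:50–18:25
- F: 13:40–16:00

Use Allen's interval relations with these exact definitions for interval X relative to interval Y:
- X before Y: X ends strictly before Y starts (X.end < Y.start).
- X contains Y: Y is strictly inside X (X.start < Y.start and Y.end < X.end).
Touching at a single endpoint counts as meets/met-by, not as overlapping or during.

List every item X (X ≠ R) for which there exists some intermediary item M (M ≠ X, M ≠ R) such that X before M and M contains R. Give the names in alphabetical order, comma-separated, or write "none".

F, G, J, L, N, P

Target R = [16:40, 18:45].
Intermediaries M with M contains R: E, S.
Via E — items with X before E: F, G, J, L, N, P.
Via S — items with X before S: G, L, N.
Union: F, G, J, L, N, P.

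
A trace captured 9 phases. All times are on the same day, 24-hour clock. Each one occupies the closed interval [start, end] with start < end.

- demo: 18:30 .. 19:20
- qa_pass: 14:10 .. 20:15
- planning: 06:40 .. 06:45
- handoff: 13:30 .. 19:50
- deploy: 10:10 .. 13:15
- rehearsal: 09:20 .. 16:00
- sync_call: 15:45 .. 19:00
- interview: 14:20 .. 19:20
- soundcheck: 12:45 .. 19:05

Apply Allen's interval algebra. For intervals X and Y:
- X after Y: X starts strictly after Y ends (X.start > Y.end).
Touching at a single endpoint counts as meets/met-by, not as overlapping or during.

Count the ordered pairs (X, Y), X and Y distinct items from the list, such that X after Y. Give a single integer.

14

Checking all 72 ordered pairs for relation 'after'; matching pairs in alphabetical order:
(demo, deploy): demo after deploy ✓
(demo, planning): demo after planning ✓
(demo, rehearsal): demo after rehearsal ✓
(deploy, planning): deploy after planning ✓
(handoff, deploy): handoff after deploy ✓
(handoff, planning): handoff after planning ✓
(interview, deploy): interview after deploy ✓
(interview, planning): interview after planning ✓
(qa_pass, deploy): qa_pass after deploy ✓
(qa_pass, planning): qa_pass after planning ✓
(rehearsal, planning): rehearsal after planning ✓
(soundcheck, planning): soundcheck after planning ✓
(sync_call, deploy): sync_call after deploy ✓
(sync_call, planning): sync_call after planning ✓
Count: 14.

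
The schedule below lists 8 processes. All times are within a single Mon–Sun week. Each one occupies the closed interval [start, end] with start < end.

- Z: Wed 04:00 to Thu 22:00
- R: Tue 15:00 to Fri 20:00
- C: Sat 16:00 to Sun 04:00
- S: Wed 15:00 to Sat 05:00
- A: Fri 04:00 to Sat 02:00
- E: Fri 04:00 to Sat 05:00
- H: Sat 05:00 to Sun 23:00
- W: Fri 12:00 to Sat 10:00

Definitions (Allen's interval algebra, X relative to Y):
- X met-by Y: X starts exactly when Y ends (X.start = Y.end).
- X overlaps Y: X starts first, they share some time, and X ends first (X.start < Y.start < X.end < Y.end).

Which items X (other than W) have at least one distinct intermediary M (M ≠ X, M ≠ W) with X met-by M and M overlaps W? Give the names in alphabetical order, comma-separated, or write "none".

H

Target W = [Fri 12:00, Sat 10:00].
Intermediaries M with M overlaps W: A, E, R, S.
Via A — items with X met-by A: none.
Via E — items with X met-by E: H.
Via R — items with X met-by R: none.
Via S — items with X met-by S: H.
Union: H.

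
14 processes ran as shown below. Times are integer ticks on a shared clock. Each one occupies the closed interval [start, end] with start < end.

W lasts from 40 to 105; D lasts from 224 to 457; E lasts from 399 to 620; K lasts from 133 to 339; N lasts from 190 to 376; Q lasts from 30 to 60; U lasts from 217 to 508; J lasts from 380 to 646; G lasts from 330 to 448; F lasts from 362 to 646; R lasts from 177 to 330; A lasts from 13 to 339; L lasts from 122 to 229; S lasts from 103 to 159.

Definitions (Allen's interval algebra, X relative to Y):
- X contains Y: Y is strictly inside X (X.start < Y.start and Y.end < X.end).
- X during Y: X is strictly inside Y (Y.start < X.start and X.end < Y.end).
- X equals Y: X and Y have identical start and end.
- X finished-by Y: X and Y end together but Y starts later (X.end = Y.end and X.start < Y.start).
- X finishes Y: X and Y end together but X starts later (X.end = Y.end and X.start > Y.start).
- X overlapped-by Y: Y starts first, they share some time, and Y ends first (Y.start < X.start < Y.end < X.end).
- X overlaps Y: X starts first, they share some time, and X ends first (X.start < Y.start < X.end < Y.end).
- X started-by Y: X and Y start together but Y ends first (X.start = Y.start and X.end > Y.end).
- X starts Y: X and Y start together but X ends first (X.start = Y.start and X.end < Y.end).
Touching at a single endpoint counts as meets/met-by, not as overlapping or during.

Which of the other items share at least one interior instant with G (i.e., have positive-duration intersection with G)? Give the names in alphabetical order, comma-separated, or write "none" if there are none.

A, D, E, F, J, K, N, U

Target G = [330, 448].
A [13, 339] → overlaps → yes.
D [224, 457] → contains → yes.
E [399, 620] → overlapped-by → yes.
F [362, 646] → overlapped-by → yes.
J [380, 646] → overlapped-by → yes.
K [133, 339] → overlaps → yes.
L [122, 229] → before → no.
N [190, 376] → overlaps → yes.
Q [30, 60] → before → no.
R [177, 330] → meets → no.
S [103, 159] → before → no.
U [217, 508] → contains → yes.
W [40, 105] → before → no.
Result: A, D, E, F, J, K, N, U.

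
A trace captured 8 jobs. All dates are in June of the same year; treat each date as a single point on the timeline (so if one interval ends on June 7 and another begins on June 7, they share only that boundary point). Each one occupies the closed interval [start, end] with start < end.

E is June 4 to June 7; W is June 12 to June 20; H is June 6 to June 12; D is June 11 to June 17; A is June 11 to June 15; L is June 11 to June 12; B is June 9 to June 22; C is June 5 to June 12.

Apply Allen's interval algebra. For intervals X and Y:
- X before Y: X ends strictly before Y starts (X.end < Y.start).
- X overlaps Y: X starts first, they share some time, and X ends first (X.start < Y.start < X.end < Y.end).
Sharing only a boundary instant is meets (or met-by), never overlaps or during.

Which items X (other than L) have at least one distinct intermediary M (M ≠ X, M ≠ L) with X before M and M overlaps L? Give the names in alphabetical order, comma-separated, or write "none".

none

Target L = [June 11, June 12].
Intermediaries M with M overlaps L: none.
Union: none.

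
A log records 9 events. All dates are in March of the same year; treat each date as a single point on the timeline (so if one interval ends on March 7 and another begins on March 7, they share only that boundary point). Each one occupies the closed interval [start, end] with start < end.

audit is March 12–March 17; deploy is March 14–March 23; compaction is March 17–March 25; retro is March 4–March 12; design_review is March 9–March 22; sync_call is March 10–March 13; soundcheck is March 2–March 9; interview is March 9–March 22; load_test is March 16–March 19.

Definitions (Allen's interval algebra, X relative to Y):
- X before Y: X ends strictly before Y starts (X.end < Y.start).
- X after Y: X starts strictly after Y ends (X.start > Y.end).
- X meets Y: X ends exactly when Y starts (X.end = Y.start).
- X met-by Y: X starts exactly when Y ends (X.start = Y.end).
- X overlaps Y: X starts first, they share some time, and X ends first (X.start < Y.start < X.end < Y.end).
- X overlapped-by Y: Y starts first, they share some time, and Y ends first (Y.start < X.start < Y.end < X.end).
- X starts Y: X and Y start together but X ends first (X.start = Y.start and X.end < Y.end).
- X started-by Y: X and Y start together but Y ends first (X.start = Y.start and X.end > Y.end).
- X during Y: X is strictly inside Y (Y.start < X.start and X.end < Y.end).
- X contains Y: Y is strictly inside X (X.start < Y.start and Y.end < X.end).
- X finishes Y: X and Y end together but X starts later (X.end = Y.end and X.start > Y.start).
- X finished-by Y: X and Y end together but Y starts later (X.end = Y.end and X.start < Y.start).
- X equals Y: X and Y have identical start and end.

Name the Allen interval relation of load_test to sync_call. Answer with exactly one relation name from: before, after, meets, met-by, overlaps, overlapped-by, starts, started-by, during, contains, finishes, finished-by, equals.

after

load_test = [March 16, March 19]; sync_call = [March 10, March 13].
Compare endpoints: load_test.start > sync_call.start, load_test.start > sync_call.end, load_test.end > sync_call.start, load_test.end > sync_call.end.
That pattern is 'after'.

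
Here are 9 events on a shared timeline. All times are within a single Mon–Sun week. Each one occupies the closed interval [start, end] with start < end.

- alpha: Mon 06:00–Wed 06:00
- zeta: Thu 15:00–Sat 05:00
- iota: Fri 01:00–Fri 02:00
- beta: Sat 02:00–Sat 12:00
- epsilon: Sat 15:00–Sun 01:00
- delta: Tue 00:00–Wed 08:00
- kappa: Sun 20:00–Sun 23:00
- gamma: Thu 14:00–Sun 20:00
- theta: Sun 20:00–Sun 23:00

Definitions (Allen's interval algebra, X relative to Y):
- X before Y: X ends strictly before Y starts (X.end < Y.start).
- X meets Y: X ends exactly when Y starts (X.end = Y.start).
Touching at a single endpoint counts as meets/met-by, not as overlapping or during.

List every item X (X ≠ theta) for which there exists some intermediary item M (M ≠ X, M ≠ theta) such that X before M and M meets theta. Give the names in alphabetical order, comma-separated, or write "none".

alpha, delta

Target theta = [Sun 20:00, Sun 23:00].
Intermediaries M with M meets theta: gamma.
Via gamma — items with X before gamma: alpha, delta.
Union: alpha, delta.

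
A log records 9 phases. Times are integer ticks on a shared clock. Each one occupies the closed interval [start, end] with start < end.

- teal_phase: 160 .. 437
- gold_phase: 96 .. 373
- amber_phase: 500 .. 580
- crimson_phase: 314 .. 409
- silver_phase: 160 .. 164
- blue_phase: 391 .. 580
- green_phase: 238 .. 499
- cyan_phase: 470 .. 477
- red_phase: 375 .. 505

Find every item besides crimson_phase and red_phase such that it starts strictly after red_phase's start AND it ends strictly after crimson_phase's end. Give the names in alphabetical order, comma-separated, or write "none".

Conditions: its start is strictly after red_phase's start (X.start > 375) AND its end is strictly after crimson_phase's end (X.end > 409).
amber_phase: start 500 > 375? ✓; end 580 > 409? ✓ → yes.
blue_phase: start 391 > 375? ✓; end 580 > 409? ✓ → yes.
cyan_phase: start 470 > 375? ✓; end 477 > 409? ✓ → yes.
gold_phase: start 96 > 375? ✗; end 373 > 409? ✗ → no.
green_phase: start 238 > 375? ✗; end 499 > 409? ✓ → no.
silver_phase: start 160 > 375? ✗; end 164 > 409? ✗ → no.
teal_phase: start 160 > 375? ✗; end 437 > 409? ✓ → no.
Result: amber_phase, blue_phase, cyan_phase.

amber_phase, blue_phase, cyan_phase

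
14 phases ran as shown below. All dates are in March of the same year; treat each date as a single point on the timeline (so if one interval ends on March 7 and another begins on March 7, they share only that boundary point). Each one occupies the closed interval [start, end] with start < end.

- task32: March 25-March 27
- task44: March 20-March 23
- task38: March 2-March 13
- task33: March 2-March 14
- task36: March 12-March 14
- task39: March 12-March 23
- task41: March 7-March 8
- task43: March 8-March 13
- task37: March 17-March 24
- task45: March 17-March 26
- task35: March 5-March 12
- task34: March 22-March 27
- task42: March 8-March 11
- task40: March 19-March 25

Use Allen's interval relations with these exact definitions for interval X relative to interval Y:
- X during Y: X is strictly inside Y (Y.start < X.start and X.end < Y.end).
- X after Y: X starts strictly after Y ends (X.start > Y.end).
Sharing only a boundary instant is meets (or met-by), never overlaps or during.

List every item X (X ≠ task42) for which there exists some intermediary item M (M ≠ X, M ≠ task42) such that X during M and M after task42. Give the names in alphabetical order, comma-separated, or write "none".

task40, task44

Target task42 = [March 8, March 11].
Intermediaries M with M after task42: task32, task34, task36, task37, task39, task40, task44, task45.
Via task32 — items with X during task32: none.
Via task34 — items with X during task34: none.
Via task36 — items with X during task36: none.
Via task37 — items with X during task37: task44.
Via task39 — items with X during task39: none.
Via task40 — items with X during task40: task44.
Via task44 — items with X during task44: none.
Via task45 — items with X during task45: task40, task44.
Union: task40, task44.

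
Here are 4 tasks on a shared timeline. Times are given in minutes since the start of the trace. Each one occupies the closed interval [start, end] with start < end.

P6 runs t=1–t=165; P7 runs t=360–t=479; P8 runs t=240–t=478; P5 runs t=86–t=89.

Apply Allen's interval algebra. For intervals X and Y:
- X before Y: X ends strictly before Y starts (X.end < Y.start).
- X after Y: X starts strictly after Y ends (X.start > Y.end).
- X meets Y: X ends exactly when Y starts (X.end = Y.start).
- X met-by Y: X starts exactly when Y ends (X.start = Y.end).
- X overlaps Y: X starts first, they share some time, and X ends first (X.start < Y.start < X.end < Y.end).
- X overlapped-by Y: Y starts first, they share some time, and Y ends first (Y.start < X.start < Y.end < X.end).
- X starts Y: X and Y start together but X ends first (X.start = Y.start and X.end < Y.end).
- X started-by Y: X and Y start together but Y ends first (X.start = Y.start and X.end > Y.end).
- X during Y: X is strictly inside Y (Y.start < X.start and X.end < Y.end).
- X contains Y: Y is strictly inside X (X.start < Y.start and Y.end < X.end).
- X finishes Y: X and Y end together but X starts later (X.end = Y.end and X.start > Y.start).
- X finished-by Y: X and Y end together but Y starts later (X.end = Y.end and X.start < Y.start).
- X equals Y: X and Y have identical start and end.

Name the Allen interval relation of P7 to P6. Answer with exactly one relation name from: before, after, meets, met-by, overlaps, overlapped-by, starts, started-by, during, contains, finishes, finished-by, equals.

after

P7 = [t=360, t=479]; P6 = [t=1, t=165].
Compare endpoints: P7.start > P6.start, P7.start > P6.end, P7.end > P6.start, P7.end > P6.end.
That pattern is 'after'.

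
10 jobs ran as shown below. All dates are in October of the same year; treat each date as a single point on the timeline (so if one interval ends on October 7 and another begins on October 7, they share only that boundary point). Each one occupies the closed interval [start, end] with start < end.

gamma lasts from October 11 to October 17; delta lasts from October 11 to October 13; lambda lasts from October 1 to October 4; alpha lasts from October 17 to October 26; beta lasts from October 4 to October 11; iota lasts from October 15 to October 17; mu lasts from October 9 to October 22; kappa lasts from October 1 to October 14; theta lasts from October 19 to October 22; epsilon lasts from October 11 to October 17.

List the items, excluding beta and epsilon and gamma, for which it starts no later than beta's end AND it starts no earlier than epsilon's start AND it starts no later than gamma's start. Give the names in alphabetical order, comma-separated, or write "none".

Conditions: its start is no later than beta's end (X.start <= October 11) AND its start is no earlier than epsilon's start (X.start >= October 11) AND its start is no later than gamma's start (X.start <= October 11).
alpha: start October 17 <= October 11? ✗; start October 17 >= October 11? ✓; start October 17 <= October 11? ✗ → no.
delta: start October 11 <= October 11? ✓; start October 11 >= October 11? ✓; start October 11 <= October 11? ✓ → yes.
iota: start October 15 <= October 11? ✗; start October 15 >= October 11? ✓; start October 15 <= October 11? ✗ → no.
kappa: start October 1 <= October 11? ✓; start October 1 >= October 11? ✗; start October 1 <= October 11? ✓ → no.
lambda: start October 1 <= October 11? ✓; start October 1 >= October 11? ✗; start October 1 <= October 11? ✓ → no.
mu: start October 9 <= October 11? ✓; start October 9 >= October 11? ✗; start October 9 <= October 11? ✓ → no.
theta: start October 19 <= October 11? ✗; start October 19 >= October 11? ✓; start October 19 <= October 11? ✗ → no.
Result: delta.

delta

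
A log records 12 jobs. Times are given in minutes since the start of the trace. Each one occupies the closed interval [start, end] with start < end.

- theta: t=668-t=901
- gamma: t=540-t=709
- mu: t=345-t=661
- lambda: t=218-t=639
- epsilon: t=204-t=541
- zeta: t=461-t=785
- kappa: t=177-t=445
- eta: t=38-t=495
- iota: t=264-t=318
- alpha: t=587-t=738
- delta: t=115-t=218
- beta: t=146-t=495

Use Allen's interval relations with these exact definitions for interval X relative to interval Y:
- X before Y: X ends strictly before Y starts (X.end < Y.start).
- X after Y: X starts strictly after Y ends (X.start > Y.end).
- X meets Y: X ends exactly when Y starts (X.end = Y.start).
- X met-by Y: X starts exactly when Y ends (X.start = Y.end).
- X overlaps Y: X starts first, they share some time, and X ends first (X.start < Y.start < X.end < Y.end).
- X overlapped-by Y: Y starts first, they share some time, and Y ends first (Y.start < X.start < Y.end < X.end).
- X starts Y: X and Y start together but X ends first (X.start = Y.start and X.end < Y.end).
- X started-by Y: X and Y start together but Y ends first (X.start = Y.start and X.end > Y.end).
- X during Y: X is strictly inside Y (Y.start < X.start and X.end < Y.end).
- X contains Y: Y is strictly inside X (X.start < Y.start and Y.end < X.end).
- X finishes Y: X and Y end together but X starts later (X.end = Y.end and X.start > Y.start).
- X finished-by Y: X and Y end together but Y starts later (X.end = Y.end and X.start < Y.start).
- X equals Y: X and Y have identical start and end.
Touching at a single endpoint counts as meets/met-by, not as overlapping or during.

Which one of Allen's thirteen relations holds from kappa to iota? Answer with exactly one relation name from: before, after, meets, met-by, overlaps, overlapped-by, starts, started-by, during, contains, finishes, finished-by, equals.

kappa = [t=177, t=445]; iota = [t=264, t=318].
Compare endpoints: kappa.start < iota.start, kappa.start < iota.end, kappa.end > iota.start, kappa.end > iota.end.
That pattern is 'contains'.

contains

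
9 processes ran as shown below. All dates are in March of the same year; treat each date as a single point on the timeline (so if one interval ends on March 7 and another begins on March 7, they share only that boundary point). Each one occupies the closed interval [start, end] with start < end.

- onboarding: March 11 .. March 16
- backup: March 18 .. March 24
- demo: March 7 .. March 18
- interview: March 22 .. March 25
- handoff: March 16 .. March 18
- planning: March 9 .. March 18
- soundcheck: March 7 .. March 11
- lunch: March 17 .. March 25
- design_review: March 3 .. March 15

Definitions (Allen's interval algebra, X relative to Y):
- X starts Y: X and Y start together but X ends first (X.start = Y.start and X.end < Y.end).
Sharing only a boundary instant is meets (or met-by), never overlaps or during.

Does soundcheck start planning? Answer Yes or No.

No

soundcheck = [March 7, March 11], planning = [March 9, March 18].
Actual relation of soundcheck to planning: overlaps.
Asked whether 'starts' holds → No.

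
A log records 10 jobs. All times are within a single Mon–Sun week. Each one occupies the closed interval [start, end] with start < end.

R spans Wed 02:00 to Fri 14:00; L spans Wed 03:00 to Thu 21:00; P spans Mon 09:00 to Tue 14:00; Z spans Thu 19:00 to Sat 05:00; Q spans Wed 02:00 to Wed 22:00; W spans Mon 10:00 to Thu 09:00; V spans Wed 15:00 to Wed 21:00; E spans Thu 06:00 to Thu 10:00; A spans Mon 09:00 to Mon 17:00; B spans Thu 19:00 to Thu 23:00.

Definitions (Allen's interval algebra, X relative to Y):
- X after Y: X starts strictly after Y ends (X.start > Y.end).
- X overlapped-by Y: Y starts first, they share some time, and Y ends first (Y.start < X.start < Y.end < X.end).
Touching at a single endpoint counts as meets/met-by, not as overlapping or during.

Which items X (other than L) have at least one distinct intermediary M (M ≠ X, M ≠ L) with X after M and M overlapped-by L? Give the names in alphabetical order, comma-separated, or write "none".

Target L = [Wed 03:00, Thu 21:00].
Intermediaries M with M overlapped-by L: B, Z.
Via B — items with X after B: none.
Via Z — items with X after Z: none.
Union: none.

none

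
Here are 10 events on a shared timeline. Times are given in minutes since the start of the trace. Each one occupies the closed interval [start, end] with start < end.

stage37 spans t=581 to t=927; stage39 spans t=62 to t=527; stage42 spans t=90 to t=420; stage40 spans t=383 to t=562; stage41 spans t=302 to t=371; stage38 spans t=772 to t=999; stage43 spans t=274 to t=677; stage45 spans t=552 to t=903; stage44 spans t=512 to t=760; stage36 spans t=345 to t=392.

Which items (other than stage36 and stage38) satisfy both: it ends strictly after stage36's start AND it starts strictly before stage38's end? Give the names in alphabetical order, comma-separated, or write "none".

stage37, stage39, stage40, stage41, stage42, stage43, stage44, stage45

Conditions: its end is strictly after stage36's start (X.end > t=345) AND its start is strictly before stage38's end (X.start < t=999).
stage37: end t=927 > t=345? ✓; start t=581 < t=999? ✓ → yes.
stage39: end t=527 > t=345? ✓; start t=62 < t=999? ✓ → yes.
stage40: end t=562 > t=345? ✓; start t=383 < t=999? ✓ → yes.
stage41: end t=371 > t=345? ✓; start t=302 < t=999? ✓ → yes.
stage42: end t=420 > t=345? ✓; start t=90 < t=999? ✓ → yes.
stage43: end t=677 > t=345? ✓; start t=274 < t=999? ✓ → yes.
stage44: end t=760 > t=345? ✓; start t=512 < t=999? ✓ → yes.
stage45: end t=903 > t=345? ✓; start t=552 < t=999? ✓ → yes.
Result: stage37, stage39, stage40, stage41, stage42, stage43, stage44, stage45.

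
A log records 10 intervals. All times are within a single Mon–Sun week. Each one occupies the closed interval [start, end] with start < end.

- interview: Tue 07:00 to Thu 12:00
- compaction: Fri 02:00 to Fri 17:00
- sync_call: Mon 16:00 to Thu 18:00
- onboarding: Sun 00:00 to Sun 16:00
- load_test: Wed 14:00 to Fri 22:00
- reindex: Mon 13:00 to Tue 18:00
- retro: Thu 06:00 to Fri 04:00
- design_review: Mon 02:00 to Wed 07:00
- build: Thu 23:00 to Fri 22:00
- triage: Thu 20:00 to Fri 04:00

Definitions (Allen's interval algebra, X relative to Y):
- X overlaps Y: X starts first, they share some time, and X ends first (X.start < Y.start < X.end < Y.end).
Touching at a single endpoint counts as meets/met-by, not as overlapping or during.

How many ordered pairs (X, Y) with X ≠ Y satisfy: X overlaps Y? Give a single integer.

12

Checking all 90 ordered pairs for relation 'overlaps'; matching pairs in alphabetical order:
(design_review, interview): design_review overlaps interview ✓
(design_review, sync_call): design_review overlaps sync_call ✓
(interview, load_test): interview overlaps load_test ✓
(interview, retro): interview overlaps retro ✓
(reindex, interview): reindex overlaps interview ✓
(reindex, sync_call): reindex overlaps sync_call ✓
(retro, build): retro overlaps build ✓
(retro, compaction): retro overlaps compaction ✓
(sync_call, load_test): sync_call overlaps load_test ✓
(sync_call, retro): sync_call overlaps retro ✓
(triage, build): triage overlaps build ✓
(triage, compaction): triage overlaps compaction ✓
Count: 12.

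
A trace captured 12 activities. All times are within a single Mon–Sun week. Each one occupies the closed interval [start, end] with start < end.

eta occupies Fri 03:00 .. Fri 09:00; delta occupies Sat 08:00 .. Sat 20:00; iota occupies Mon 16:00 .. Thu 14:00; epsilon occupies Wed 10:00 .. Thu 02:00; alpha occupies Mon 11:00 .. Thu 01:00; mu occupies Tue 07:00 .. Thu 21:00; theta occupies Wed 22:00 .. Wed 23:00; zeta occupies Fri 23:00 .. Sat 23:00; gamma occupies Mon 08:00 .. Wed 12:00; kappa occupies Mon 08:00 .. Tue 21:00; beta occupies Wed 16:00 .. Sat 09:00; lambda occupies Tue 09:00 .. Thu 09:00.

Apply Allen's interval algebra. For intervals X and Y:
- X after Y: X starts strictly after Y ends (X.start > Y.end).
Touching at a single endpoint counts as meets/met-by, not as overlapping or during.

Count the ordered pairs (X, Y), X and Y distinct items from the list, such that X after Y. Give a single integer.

31

Checking all 132 ordered pairs for relation 'after'; matching pairs in alphabetical order:
(beta, gamma): beta after gamma ✓
(beta, kappa): beta after kappa ✓
(delta, alpha): delta after alpha ✓
(delta, epsilon): delta after epsilon ✓
(delta, eta): delta after eta ✓
(delta, gamma): delta after gamma ✓
(delta, iota): delta after iota ✓
(delta, kappa): delta after kappa ✓
(delta, lambda): delta after lambda ✓
(delta, mu): delta after mu ✓
(delta, theta): delta after theta ✓
(epsilon, kappa): epsilon after kappa ✓
(eta, alpha): eta after alpha ✓
(eta, epsilon): eta after epsilon ✓
(eta, gamma): eta after gamma ✓
(eta, iota): eta after iota ✓
(eta, kappa): eta after kappa ✓
(eta, lambda): eta after lambda ✓
(eta, mu): eta after mu ✓
(eta, theta): eta after theta ✓
(theta, gamma): theta after gamma ✓
(theta, kappa): theta after kappa ✓
(zeta, alpha): zeta after alpha ✓
(zeta, epsilon): zeta after epsilon ✓
... plus 7 further pairs not listed.
Count: 31.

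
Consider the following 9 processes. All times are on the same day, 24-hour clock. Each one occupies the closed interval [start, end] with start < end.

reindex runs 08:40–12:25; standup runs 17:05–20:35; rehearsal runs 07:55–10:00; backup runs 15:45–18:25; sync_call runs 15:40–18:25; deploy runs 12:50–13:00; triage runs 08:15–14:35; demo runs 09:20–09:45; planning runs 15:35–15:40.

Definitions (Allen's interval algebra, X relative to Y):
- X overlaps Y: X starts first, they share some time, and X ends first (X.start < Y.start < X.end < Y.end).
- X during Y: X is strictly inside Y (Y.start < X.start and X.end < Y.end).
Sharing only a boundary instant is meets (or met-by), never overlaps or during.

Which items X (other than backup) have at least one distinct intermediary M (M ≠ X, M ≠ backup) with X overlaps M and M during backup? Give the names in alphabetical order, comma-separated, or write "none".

Target backup = [15:45, 18:25].
Intermediaries M with M during backup: none.
Union: none.

none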